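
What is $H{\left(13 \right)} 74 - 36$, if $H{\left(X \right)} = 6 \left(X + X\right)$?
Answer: $11508$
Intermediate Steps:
$H{\left(X \right)} = 12 X$ ($H{\left(X \right)} = 6 \cdot 2 X = 12 X$)
$H{\left(13 \right)} 74 - 36 = 12 \cdot 13 \cdot 74 - 36 = 156 \cdot 74 - 36 = 11544 - 36 = 11508$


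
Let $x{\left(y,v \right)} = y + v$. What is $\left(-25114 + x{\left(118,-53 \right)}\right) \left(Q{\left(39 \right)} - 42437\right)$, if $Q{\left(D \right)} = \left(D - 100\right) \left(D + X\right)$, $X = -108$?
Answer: $957573172$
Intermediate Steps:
$Q{\left(D \right)} = \left(-108 + D\right) \left(-100 + D\right)$ ($Q{\left(D \right)} = \left(D - 100\right) \left(D - 108\right) = \left(-100 + D\right) \left(-108 + D\right) = \left(-108 + D\right) \left(-100 + D\right)$)
$x{\left(y,v \right)} = v + y$
$\left(-25114 + x{\left(118,-53 \right)}\right) \left(Q{\left(39 \right)} - 42437\right) = \left(-25114 + \left(-53 + 118\right)\right) \left(\left(10800 + 39^{2} - 8112\right) - 42437\right) = \left(-25114 + 65\right) \left(\left(10800 + 1521 - 8112\right) - 42437\right) = - 25049 \left(4209 - 42437\right) = \left(-25049\right) \left(-38228\right) = 957573172$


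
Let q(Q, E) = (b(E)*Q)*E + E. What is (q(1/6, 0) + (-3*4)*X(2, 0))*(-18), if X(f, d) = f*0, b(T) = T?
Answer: 0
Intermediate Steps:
q(Q, E) = E + Q*E**2 (q(Q, E) = (E*Q)*E + E = Q*E**2 + E = E + Q*E**2)
X(f, d) = 0
(q(1/6, 0) + (-3*4)*X(2, 0))*(-18) = (0*(1 + 0/6) - 3*4*0)*(-18) = (0*(1 + 0*(1/6)) - 12*0)*(-18) = (0*(1 + 0) + 0)*(-18) = (0*1 + 0)*(-18) = (0 + 0)*(-18) = 0*(-18) = 0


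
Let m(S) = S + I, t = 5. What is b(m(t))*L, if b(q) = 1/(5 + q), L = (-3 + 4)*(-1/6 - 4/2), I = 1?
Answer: -13/66 ≈ -0.19697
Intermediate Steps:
m(S) = 1 + S (m(S) = S + 1 = 1 + S)
L = -13/6 (L = 1*(-1*⅙ - 4*½) = 1*(-⅙ - 2) = 1*(-13/6) = -13/6 ≈ -2.1667)
b(m(t))*L = -13/6/(5 + (1 + 5)) = -13/6/(5 + 6) = -13/6/11 = (1/11)*(-13/6) = -13/66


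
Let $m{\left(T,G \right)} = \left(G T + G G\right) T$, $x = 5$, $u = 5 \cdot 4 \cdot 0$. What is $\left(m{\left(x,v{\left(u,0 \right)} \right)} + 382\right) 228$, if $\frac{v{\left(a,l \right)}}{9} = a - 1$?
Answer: $128136$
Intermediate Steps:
$u = 0$ ($u = 5 \cdot 0 = 0$)
$v{\left(a,l \right)} = -9 + 9 a$ ($v{\left(a,l \right)} = 9 \left(a - 1\right) = 9 \left(-1 + a\right) = -9 + 9 a$)
$m{\left(T,G \right)} = T \left(G^{2} + G T\right)$ ($m{\left(T,G \right)} = \left(G T + G^{2}\right) T = \left(G^{2} + G T\right) T = T \left(G^{2} + G T\right)$)
$\left(m{\left(x,v{\left(u,0 \right)} \right)} + 382\right) 228 = \left(\left(-9 + 9 \cdot 0\right) 5 \left(\left(-9 + 9 \cdot 0\right) + 5\right) + 382\right) 228 = \left(\left(-9 + 0\right) 5 \left(\left(-9 + 0\right) + 5\right) + 382\right) 228 = \left(\left(-9\right) 5 \left(-9 + 5\right) + 382\right) 228 = \left(\left(-9\right) 5 \left(-4\right) + 382\right) 228 = \left(180 + 382\right) 228 = 562 \cdot 228 = 128136$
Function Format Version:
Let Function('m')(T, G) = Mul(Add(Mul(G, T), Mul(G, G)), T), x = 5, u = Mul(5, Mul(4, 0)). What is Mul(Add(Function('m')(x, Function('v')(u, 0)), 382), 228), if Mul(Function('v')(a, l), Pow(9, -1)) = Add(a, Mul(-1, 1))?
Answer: 128136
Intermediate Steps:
u = 0 (u = Mul(5, 0) = 0)
Function('v')(a, l) = Add(-9, Mul(9, a)) (Function('v')(a, l) = Mul(9, Add(a, Mul(-1, 1))) = Mul(9, Add(a, -1)) = Mul(9, Add(-1, a)) = Add(-9, Mul(9, a)))
Function('m')(T, G) = Mul(T, Add(Pow(G, 2), Mul(G, T))) (Function('m')(T, G) = Mul(Add(Mul(G, T), Pow(G, 2)), T) = Mul(Add(Pow(G, 2), Mul(G, T)), T) = Mul(T, Add(Pow(G, 2), Mul(G, T))))
Mul(Add(Function('m')(x, Function('v')(u, 0)), 382), 228) = Mul(Add(Mul(Add(-9, Mul(9, 0)), 5, Add(Add(-9, Mul(9, 0)), 5)), 382), 228) = Mul(Add(Mul(Add(-9, 0), 5, Add(Add(-9, 0), 5)), 382), 228) = Mul(Add(Mul(-9, 5, Add(-9, 5)), 382), 228) = Mul(Add(Mul(-9, 5, -4), 382), 228) = Mul(Add(180, 382), 228) = Mul(562, 228) = 128136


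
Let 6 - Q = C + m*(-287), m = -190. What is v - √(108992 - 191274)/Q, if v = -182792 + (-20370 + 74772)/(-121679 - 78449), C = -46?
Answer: -18290925889/100064 + I*√82282/54478 ≈ -1.8279e+5 + 0.0052654*I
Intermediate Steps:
Q = -54478 (Q = 6 - (-46 - 190*(-287)) = 6 - (-46 + 54530) = 6 - 1*54484 = 6 - 54484 = -54478)
v = -18290925889/100064 (v = -182792 + 54402/(-200128) = -182792 + 54402*(-1/200128) = -182792 - 27201/100064 = -18290925889/100064 ≈ -1.8279e+5)
v - √(108992 - 191274)/Q = -18290925889/100064 - √(108992 - 191274)/(-54478) = -18290925889/100064 - √(-82282)*(-1)/54478 = -18290925889/100064 - I*√82282*(-1)/54478 = -18290925889/100064 - (-1)*I*√82282/54478 = -18290925889/100064 + I*√82282/54478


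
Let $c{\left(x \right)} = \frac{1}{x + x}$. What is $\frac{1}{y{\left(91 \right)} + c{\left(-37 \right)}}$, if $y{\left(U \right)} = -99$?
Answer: $- \frac{74}{7327} \approx -0.0101$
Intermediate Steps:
$c{\left(x \right)} = \frac{1}{2 x}$
$\frac{1}{y{\left(91 \right)} + c{\left(-37 \right)}} = \frac{1}{-99 + \frac{1}{2 \left(-37\right)}} = \frac{1}{-99 + \frac{1}{2} \left(- \frac{1}{37}\right)} = \frac{1}{-99 - \frac{1}{74}} = \frac{1}{- \frac{7327}{74}} = - \frac{74}{7327}$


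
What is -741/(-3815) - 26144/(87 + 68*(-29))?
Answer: 20227229/1438255 ≈ 14.064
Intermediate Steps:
-741/(-3815) - 26144/(87 + 68*(-29)) = -741*(-1/3815) - 26144/(87 - 1972) = 741/3815 - 26144/(-1885) = 741/3815 - 26144*(-1/1885) = 741/3815 + 26144/1885 = 20227229/1438255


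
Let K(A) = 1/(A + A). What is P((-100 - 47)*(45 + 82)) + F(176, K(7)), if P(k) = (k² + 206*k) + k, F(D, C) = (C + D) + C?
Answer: 2412670779/7 ≈ 3.4467e+8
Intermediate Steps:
K(A) = 1/(2*A)
F(D, C) = D + 2*C
P(k) = k² + 207*k
P((-100 - 47)*(45 + 82)) + F(176, K(7)) = ((-100 - 47)*(45 + 82))*(207 + (-100 - 47)*(45 + 82)) + (176 + 2*((½)/7)) = (-147*127)*(207 - 147*127) + (176 + 2*((½)*(⅐))) = -18669*(207 - 18669) + (176 + 2*(1/14)) = -18669*(-18462) + (176 + ⅐) = 344667078 + 1233/7 = 2412670779/7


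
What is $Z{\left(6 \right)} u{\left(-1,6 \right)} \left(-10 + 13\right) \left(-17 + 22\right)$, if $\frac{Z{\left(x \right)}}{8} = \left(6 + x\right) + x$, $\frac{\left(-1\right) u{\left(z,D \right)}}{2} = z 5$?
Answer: $21600$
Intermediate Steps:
$u{\left(z,D \right)} = - 10 z$ ($u{\left(z,D \right)} = - 2 z 5 = - 2 \cdot 5 z = - 10 z$)
$Z{\left(x \right)} = 48 + 16 x$ ($Z{\left(x \right)} = 8 \left(\left(6 + x\right) + x\right) = 8 \left(6 + 2 x\right) = 48 + 16 x$)
$Z{\left(6 \right)} u{\left(-1,6 \right)} \left(-10 + 13\right) \left(-17 + 22\right) = \left(48 + 16 \cdot 6\right) \left(\left(-10\right) \left(-1\right)\right) \left(-10 + 13\right) \left(-17 + 22\right) = \left(48 + 96\right) 10 \cdot 3 \cdot 5 = 144 \cdot 10 \cdot 15 = 1440 \cdot 15 = 21600$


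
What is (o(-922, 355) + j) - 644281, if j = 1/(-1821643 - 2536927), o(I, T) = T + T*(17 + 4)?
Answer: -2774103406471/4358570 ≈ -6.3647e+5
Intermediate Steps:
o(I, T) = 22*T (o(I, T) = T + T*21 = T + 21*T = 22*T)
j = -1/4358570 (j = 1/(-4358570) = -1/4358570 ≈ -2.2943e-7)
(o(-922, 355) + j) - 644281 = (22*355 - 1/4358570) - 644281 = (7810 - 1/4358570) - 644281 = 34040431699/4358570 - 644281 = -2774103406471/4358570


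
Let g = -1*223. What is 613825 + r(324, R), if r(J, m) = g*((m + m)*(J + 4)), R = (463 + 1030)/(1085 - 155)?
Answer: 176224633/465 ≈ 3.7898e+5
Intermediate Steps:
g = -223
R = 1493/930 ≈ 1.6054
r(J, m) = -446*m*(4 + J) (r(J, m) = -223*(m + m)*(J + 4) = -223*2*m*(4 + J) = -446*m*(4 + J))
613825 + r(324, R) = 613825 - 446*1493/930*(4 + 324) = 613825 - 446*1493/930*328 = 613825 - 109203992/465 = 176224633/465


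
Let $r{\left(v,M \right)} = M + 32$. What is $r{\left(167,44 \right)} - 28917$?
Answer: $-28841$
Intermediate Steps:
$r{\left(v,M \right)} = 32 + M$
$r{\left(167,44 \right)} - 28917 = \left(32 + 44\right) - 28917 = 76 - 28917 = -28841$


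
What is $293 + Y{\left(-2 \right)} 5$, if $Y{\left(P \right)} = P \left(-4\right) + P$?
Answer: $323$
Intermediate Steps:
$Y{\left(P \right)} = - 3 P$ ($Y{\left(P \right)} = - 4 P + P = - 3 P$)
$293 + Y{\left(-2 \right)} 5 = 293 + \left(-3\right) \left(-2\right) 5 = 293 + 6 \cdot 5 = 293 + 30 = 323$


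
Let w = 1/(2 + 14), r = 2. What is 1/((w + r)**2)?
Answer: 256/1089 ≈ 0.23508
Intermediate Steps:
w = 1/16 ≈ 0.062500
1/((w + r)**2) = 1/((1/16 + 2)**2) = 1/((33/16)**2) = 1/(1089/256) = 256/1089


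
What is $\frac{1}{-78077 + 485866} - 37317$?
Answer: $- \frac{15217462112}{407789} \approx -37317.0$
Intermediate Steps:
$\frac{1}{-78077 + 485866} - 37317 = \frac{1}{407789} - 37317 = - \frac{15217462112}{407789}$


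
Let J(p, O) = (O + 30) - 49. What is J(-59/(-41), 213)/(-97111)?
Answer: -194/97111 ≈ -0.0019977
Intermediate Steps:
J(p, O) = -19 + O (J(p, O) = (30 + O) - 49 = -19 + O)
J(-59/(-41), 213)/(-97111) = (-19 + 213)/(-97111) = 194*(-1/97111) = -194/97111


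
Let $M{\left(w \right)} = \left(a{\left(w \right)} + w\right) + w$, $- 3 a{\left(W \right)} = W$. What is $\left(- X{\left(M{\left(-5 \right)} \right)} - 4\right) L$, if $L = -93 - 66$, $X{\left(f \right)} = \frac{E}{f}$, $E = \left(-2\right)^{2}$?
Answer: $\frac{13992}{25} \approx 559.68$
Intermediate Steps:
$E = 4$
$a{\left(W \right)} = - \frac{W}{3}$
$M{\left(w \right)} = \frac{5 w}{3}$ ($M{\left(w \right)} = \left(- \frac{w}{3} + w\right) + w = \frac{2 w}{3} + w = \frac{5 w}{3}$)
$X{\left(f \right)} = \frac{4}{f}$
$L = -159$ ($L = -93 - 66 = -159$)
$\left(- X{\left(M{\left(-5 \right)} \right)} - 4\right) L = \left(- \frac{4}{\frac{5}{3} \left(-5\right)} - 4\right) \left(-159\right) = \left(- \frac{4}{- \frac{25}{3}} - 4\right) \left(-159\right) = \left(- \frac{4 \left(-3\right)}{25} - 4\right) \left(-159\right) = \left(\left(-1\right) \left(- \frac{12}{25}\right) - 4\right) \left(-159\right) = \left(\frac{12}{25} - 4\right) \left(-159\right) = \left(- \frac{88}{25}\right) \left(-159\right) = \frac{13992}{25}$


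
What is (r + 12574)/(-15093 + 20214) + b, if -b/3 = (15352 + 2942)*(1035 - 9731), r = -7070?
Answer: 2444017084016/5121 ≈ 4.7725e+8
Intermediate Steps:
b = 477253872 (b = -3*(15352 + 2942)*(1035 - 9731) = -54882*(-8696) = -3*(-159084624) = 477253872)
(r + 12574)/(-15093 + 20214) + b = (-7070 + 12574)/(-15093 + 20214) + 477253872 = 5504/5121 + 477253872 = 2444017084016/5121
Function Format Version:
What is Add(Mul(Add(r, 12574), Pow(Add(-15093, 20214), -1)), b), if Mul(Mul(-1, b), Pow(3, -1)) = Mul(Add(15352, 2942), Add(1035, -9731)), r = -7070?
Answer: Rational(2444017084016, 5121) ≈ 4.7725e+8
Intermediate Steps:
b = 477253872 (b = Mul(-3, Mul(Add(15352, 2942), Add(1035, -9731))) = Mul(-3, Mul(18294, -8696)) = Mul(-3, -159084624) = 477253872)
Add(Mul(Add(r, 12574), Pow(Add(-15093, 20214), -1)), b) = Add(Mul(Add(-7070, 12574), Pow(Add(-15093, 20214), -1)), 477253872) = Add(Mul(5504, Pow(5121, -1)), 477253872) = Add(Mul(5504, Rational(1, 5121)), 477253872) = Add(Rational(5504, 5121), 477253872) = Rational(2444017084016, 5121)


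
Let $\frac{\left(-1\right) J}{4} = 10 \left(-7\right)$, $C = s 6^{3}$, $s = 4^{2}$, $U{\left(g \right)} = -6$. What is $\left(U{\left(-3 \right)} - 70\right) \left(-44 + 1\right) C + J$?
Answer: $11294488$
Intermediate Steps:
$s = 16$
$C = 3456$ ($C = 16 \cdot 6^{3} = 16 \cdot 216 = 3456$)
$J = 280$ ($J = - 4 \cdot 10 \left(-7\right) = \left(-4\right) \left(-70\right) = 280$)
$\left(U{\left(-3 \right)} - 70\right) \left(-44 + 1\right) C + J = \left(-6 - 70\right) \left(-44 + 1\right) 3456 + 280 = \left(-76\right) \left(-43\right) 3456 + 280 = 3268 \cdot 3456 + 280 = 11294208 + 280 = 11294488$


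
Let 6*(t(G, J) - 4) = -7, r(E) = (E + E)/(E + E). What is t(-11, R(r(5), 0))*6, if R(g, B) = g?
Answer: 17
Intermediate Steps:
r(E) = 1 (r(E) = (2*E)/((2*E)) = (2*E)*(1/(2*E)) = 1)
t(G, J) = 17/6 (t(G, J) = 4 + (⅙)*(-7) = 4 - 7/6 = 17/6)
t(-11, R(r(5), 0))*6 = (17/6)*6 = 17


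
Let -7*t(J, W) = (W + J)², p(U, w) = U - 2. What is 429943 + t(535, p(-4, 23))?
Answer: 2729760/7 ≈ 3.8997e+5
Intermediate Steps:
p(U, w) = -2 + U
t(J, W) = -(J + W)²/7 (t(J, W) = -(W + J)²/7 = -(J + W)²/7)
429943 + t(535, p(-4, 23)) = 429943 - (535 + (-2 - 4))²/7 = 429943 - (535 - 6)²/7 = 429943 - ⅐*529² = 429943 - ⅐*279841 = 429943 - 279841/7 = 2729760/7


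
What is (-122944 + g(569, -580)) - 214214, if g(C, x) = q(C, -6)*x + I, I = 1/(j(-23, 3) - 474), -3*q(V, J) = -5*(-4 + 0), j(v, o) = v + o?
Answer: -493937759/1482 ≈ -3.3329e+5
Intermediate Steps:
j(v, o) = o + v
q(V, J) = -20/3 (q(V, J) = -(-5)*(-4 + 0)/3 = -(-5)*(-4)/3 = -⅓*20 = -20/3)
I = -1/494 (I = 1/((3 - 23) - 474) = 1/(-20 - 474) = 1/(-494) = -1/494 ≈ -0.0020243)
g(C, x) = -1/494 - 20*x/3 (g(C, x) = -20*x/3 - 1/494 = -1/494 - 20*x/3)
(-122944 + g(569, -580)) - 214214 = (-122944 + (-1/494 - 20/3*(-580))) - 214214 = (-122944 + (-1/494 + 11600/3)) - 214214 = (-122944 + 5730397/1482) - 214214 = -176472611/1482 - 214214 = -493937759/1482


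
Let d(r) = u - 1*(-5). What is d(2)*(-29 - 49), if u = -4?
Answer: -78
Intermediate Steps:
d(r) = 1 (d(r) = -4 - 1*(-5) = -4 + 5 = 1)
d(2)*(-29 - 49) = 1*(-29 - 49) = 1*(-78) = -78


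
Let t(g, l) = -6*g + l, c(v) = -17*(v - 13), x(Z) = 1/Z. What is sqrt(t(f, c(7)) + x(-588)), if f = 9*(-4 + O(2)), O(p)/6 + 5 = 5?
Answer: 17*sqrt(1941)/42 ≈ 17.833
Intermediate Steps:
O(p) = 0 (O(p) = -30 + 6*5 = -30 + 30 = 0)
c(v) = 221 - 17*v (c(v) = -17*(-13 + v) = 221 - 17*v)
f = -36 (f = 9*(-4 + 0) = 9*(-4) = -36)
t(g, l) = l - 6*g
sqrt(t(f, c(7)) + x(-588)) = sqrt(((221 - 17*7) - 6*(-36)) + 1/(-588)) = sqrt(((221 - 119) + 216) - 1/588) = sqrt((102 + 216) - 1/588) = sqrt(318 - 1/588) = sqrt(186983/588) = 17*sqrt(1941)/42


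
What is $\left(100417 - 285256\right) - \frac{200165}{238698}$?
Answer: $- \frac{44120899787}{238698} \approx -1.8484 \cdot 10^{5}$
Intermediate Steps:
$\left(100417 - 285256\right) - \frac{200165}{238698} = -184839 - \frac{200165}{238698} = - \frac{44120899787}{238698}$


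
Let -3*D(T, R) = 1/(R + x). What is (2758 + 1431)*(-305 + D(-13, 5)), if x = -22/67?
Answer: -1199989318/939 ≈ -1.2779e+6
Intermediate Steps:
x = -22/67 (x = -22*1/67 = -22/67 ≈ -0.32836)
D(T, R) = -1/(3*(-22/67 + R)) (D(T, R) = -1/(3*(R - 22/67)) = -1/(3*(-22/67 + R)))
(2758 + 1431)*(-305 + D(-13, 5)) = (2758 + 1431)*(-305 - 67/(-66 + 201*5)) = 4189*(-305 - 67/(-66 + 1005)) = 4189*(-305 - 67/939) = 4189*(-286462/939) = -1199989318/939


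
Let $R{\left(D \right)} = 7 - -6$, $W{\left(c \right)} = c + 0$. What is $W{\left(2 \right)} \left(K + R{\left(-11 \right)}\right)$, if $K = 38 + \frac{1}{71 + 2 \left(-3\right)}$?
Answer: $\frac{6632}{65} \approx 102.03$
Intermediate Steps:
$W{\left(c \right)} = c$
$R{\left(D \right)} = 13$ ($R{\left(D \right)} = 7 + 6 = 13$)
$K = \frac{2471}{65}$ ($K = 38 + \frac{1}{71 - 6} = 38 + \frac{1}{65} = \frac{2471}{65} \approx 38.015$)
$W{\left(2 \right)} \left(K + R{\left(-11 \right)}\right) = 2 \left(\frac{2471}{65} + 13\right) = 2 \cdot \frac{3316}{65} = \frac{6632}{65}$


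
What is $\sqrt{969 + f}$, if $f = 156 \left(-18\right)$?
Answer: $i \sqrt{1839} \approx 42.884 i$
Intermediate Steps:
$f = -2808$
$\sqrt{969 + f} = \sqrt{969 - 2808} = \sqrt{-1839} = i \sqrt{1839}$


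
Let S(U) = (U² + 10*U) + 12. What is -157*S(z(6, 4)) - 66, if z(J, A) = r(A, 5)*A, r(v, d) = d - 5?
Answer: -1950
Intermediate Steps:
r(v, d) = -5 + d
z(J, A) = 0 (z(J, A) = (-5 + 5)*A = 0*A = 0)
S(U) = 12 + U² + 10*U
-157*S(z(6, 4)) - 66 = -157*(12 + 0² + 10*0) - 66 = -157*(12 + 0 + 0) - 66 = -157*12 - 66 = -1884 - 66 = -1950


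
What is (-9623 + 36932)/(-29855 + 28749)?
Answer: -27309/1106 ≈ -24.692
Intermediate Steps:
(-9623 + 36932)/(-29855 + 28749) = 27309/(-1106) = 27309*(-1/1106) = -27309/1106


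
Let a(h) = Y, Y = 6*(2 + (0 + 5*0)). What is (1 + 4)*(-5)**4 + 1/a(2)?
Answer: 37501/12 ≈ 3125.1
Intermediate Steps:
Y = 12 (Y = 6*(2 + (0 + 0)) = 6*(2 + 0) = 6*2 = 12)
a(h) = 12
(1 + 4)*(-5)**4 + 1/a(2) = (1 + 4)*(-5)**4 + 1/12 = 5*625 + 1/12 = 3125 + 1/12 = 37501/12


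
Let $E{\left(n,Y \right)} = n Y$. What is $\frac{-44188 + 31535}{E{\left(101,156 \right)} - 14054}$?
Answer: $- \frac{12653}{1702} \approx -7.4342$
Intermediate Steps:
$E{\left(n,Y \right)} = Y n$
$\frac{-44188 + 31535}{E{\left(101,156 \right)} - 14054} = \frac{-44188 + 31535}{156 \cdot 101 - 14054} = - \frac{12653}{15756 - 14054} = - \frac{12653}{1702}$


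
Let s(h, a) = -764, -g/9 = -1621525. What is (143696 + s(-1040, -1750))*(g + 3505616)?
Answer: 2586975007812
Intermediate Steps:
g = 14593725 (g = -9*(-1621525) = 14593725)
(143696 + s(-1040, -1750))*(g + 3505616) = (143696 - 764)*(14593725 + 3505616) = 142932*18099341 = 2586975007812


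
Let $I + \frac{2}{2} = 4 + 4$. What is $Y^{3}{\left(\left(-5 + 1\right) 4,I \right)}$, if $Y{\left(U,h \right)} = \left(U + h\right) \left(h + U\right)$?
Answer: $531441$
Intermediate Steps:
$I = 7$ ($I = -1 + \left(4 + 4\right) = -1 + 8 = 7$)
$Y{\left(U,h \right)} = \left(U + h\right)^{2}$ ($Y{\left(U,h \right)} = \left(U + h\right) \left(U + h\right) = \left(U + h\right)^{2}$)
$Y^{3}{\left(\left(-5 + 1\right) 4,I \right)} = \left(\left(\left(-5 + 1\right) 4 + 7\right)^{2}\right)^{3} = \left(\left(\left(-4\right) 4 + 7\right)^{2}\right)^{3} = \left(\left(-16 + 7\right)^{2}\right)^{3} = \left(\left(-9\right)^{2}\right)^{3} = 81^{3} = 531441$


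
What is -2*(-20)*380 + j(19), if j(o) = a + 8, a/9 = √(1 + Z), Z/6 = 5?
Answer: 15208 + 9*√31 ≈ 15258.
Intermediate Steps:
Z = 30 (Z = 6*5 = 30)
a = 9*√31 (a = 9*√(1 + 30) = 9*√31 ≈ 50.110)
j(o) = 8 + 9*√31 (j(o) = 9*√31 + 8 = 8 + 9*√31)
-2*(-20)*380 + j(19) = -2*(-20)*380 + (8 + 9*√31) = 40*380 + (8 + 9*√31) = 15200 + (8 + 9*√31) = 15208 + 9*√31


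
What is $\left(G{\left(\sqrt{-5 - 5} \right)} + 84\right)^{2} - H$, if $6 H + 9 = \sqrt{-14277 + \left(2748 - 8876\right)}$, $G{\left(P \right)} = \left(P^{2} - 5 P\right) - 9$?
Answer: $\frac{7953}{2} - 650 i \sqrt{10} - \frac{i \sqrt{20405}}{6} \approx 3976.5 - 2079.3 i$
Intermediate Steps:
$G{\left(P \right)} = -9 + P^{2} - 5 P$
$H = - \frac{3}{2} + \frac{i \sqrt{20405}}{6}$ ($H = - \frac{3}{2} + \frac{\sqrt{-14277 + \left(2748 - 8876\right)}}{6} = - \frac{3}{2} + \frac{\sqrt{-14277 - 6128}}{6} = - \frac{3}{2} + \frac{\sqrt{-20405}}{6} = - \frac{3}{2} + \frac{i \sqrt{20405}}{6} \approx -1.5 + 23.808 i$)
$\left(G{\left(\sqrt{-5 - 5} \right)} + 84\right)^{2} - H = \left(\left(-9 + \left(\sqrt{-5 - 5}\right)^{2} - 5 \sqrt{-5 - 5}\right) + 84\right)^{2} - \left(- \frac{3}{2} + \frac{i \sqrt{20405}}{6}\right) = \left(\left(-9 + \left(\sqrt{-10}\right)^{2} - 5 \sqrt{-10}\right) + 84\right)^{2} + \left(\frac{3}{2} - \frac{i \sqrt{20405}}{6}\right) = \left(\left(-9 + \left(i \sqrt{10}\right)^{2} - 5 i \sqrt{10}\right) + 84\right)^{2} + \left(\frac{3}{2} - \frac{i \sqrt{20405}}{6}\right) = \left(\left(-9 - 10 - 5 i \sqrt{10}\right) + 84\right)^{2} + \left(\frac{3}{2} - \frac{i \sqrt{20405}}{6}\right) = \left(\left(-19 - 5 i \sqrt{10}\right) + 84\right)^{2} + \left(\frac{3}{2} - \frac{i \sqrt{20405}}{6}\right) = \left(65 - 5 i \sqrt{10}\right)^{2} + \left(\frac{3}{2} - \frac{i \sqrt{20405}}{6}\right) = \frac{3}{2} + \left(65 - 5 i \sqrt{10}\right)^{2} - \frac{i \sqrt{20405}}{6}$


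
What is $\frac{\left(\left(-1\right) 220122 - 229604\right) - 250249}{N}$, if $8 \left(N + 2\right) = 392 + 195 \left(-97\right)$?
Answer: $\frac{5599800}{18539} \approx 302.06$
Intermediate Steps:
$N = - \frac{18539}{8}$ ($N = -2 + \frac{392 + 195 \left(-97\right)}{8} = -2 + \frac{392 - 18915}{8} = -2 + \frac{1}{8} \left(-18523\right) = -2 - \frac{18523}{8} = - \frac{18539}{8} \approx -2317.4$)
$\frac{\left(\left(-1\right) 220122 - 229604\right) - 250249}{N} = \frac{\left(\left(-1\right) 220122 - 229604\right) - 250249}{- \frac{18539}{8}} = \left(\left(-220122 - 229604\right) - 250249\right) \left(- \frac{8}{18539}\right) = \left(-449726 - 250249\right) \left(- \frac{8}{18539}\right) = \left(-699975\right) \left(- \frac{8}{18539}\right) = \frac{5599800}{18539}$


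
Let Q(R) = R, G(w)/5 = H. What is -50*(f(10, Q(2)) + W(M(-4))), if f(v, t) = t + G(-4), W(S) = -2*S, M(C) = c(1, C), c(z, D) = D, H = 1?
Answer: -750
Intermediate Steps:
G(w) = 5 (G(w) = 5*1 = 5)
M(C) = C
f(v, t) = 5 + t (f(v, t) = t + 5 = 5 + t)
-50*(f(10, Q(2)) + W(M(-4))) = -50*((5 + 2) - 2*(-4)) = -50*(7 + 8) = -50*15 = -750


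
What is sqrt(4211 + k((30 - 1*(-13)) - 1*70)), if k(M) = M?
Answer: 2*sqrt(1046) ≈ 64.684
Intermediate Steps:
sqrt(4211 + k((30 - 1*(-13)) - 1*70)) = sqrt(4211 + ((30 - 1*(-13)) - 1*70)) = sqrt(4211 + ((30 + 13) - 70)) = sqrt(4211 + (43 - 70)) = sqrt(4211 - 27) = sqrt(4184) = 2*sqrt(1046)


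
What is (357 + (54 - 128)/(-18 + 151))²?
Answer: 2247423649/17689 ≈ 1.2705e+5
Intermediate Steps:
(357 + (54 - 128)/(-18 + 151))² = (357 - 74/133)² = (47407/133)² = 2247423649/17689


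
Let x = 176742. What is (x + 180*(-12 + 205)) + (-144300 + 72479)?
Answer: 139661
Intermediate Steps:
(x + 180*(-12 + 205)) + (-144300 + 72479) = (176742 + 180*(-12 + 205)) + (-144300 + 72479) = (176742 + 180*193) - 71821 = (176742 + 34740) - 71821 = 211482 - 71821 = 139661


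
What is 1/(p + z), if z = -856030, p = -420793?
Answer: -1/1276823 ≈ -7.8319e-7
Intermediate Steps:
1/(p + z) = 1/(-420793 - 856030) = 1/(-1276823) = -1/1276823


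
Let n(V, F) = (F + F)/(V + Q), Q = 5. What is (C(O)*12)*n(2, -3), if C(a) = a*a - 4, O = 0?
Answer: 288/7 ≈ 41.143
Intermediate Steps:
n(V, F) = 2*F/(5 + V) (n(V, F) = (F + F)/(V + 5) = (2*F)/(5 + V) = 2*F/(5 + V))
C(a) = -4 + a² (C(a) = a² - 4 = -4 + a²)
(C(O)*12)*n(2, -3) = ((-4 + 0²)*12)*(2*(-3)/(5 + 2)) = ((-4 + 0)*12)*(2*(-3)/7) = (-4*12)*(2*(-3)*(⅐)) = -48*(-6/7) = 288/7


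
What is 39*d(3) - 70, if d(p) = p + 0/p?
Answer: 47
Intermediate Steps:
d(p) = p (d(p) = p + 0 = p)
39*d(3) - 70 = 39*3 - 70 = 117 - 70 = 47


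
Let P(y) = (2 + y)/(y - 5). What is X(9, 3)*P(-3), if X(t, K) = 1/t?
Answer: 1/72 ≈ 0.013889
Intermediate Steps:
P(y) = (2 + y)/(-5 + y)
X(9, 3)*P(-3) = ((2 - 3)/(-5 - 3))/9 = (-1/(-8))/9 = (-1/8*(-1))/9 = (1/9)*(1/8) = 1/72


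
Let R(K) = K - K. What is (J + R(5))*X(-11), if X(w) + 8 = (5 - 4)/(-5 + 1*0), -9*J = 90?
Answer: 82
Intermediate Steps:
J = -10 (J = -⅑*90 = -10)
R(K) = 0
X(w) = -41/5 (X(w) = -8 + (5 - 4)/(-5 + 1*0) = -8 + 1/(-5 + 0) = -8 + 1/(-5) = -8 + 1*(-⅕) = -8 - ⅕ = -41/5)
(J + R(5))*X(-11) = (-10 + 0)*(-41/5) = -10*(-41/5) = 82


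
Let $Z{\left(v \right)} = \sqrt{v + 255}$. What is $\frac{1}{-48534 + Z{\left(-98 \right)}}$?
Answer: $- \frac{48534}{2355548999} - \frac{\sqrt{157}}{2355548999} \approx -2.0609 \cdot 10^{-5}$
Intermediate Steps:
$Z{\left(v \right)} = \sqrt{255 + v}$
$\frac{1}{-48534 + Z{\left(-98 \right)}} = \frac{1}{-48534 + \sqrt{255 - 98}} = \frac{1}{-48534 + \sqrt{157}}$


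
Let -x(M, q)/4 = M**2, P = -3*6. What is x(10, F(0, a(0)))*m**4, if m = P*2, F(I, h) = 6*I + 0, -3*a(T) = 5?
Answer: -671846400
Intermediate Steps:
a(T) = -5/3 (a(T) = -1/3*5 = -5/3)
P = -18
F(I, h) = 6*I
x(M, q) = -4*M**2
m = -36 (m = -18*2 = -36)
x(10, F(0, a(0)))*m**4 = -4*10**2*(-36)**4 = -4*100*1679616 = -400*1679616 = -671846400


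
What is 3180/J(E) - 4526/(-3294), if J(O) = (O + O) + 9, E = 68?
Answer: 1113119/47763 ≈ 23.305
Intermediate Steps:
J(O) = 9 + 2*O (J(O) = 2*O + 9 = 9 + 2*O)
3180/J(E) - 4526/(-3294) = 3180/(9 + 2*68) - 4526/(-3294) = 3180/(9 + 136) - 4526*(-1/3294) = 3180/145 + 2263/1647 = 3180*(1/145) + 2263/1647 = 636/29 + 2263/1647 = 1113119/47763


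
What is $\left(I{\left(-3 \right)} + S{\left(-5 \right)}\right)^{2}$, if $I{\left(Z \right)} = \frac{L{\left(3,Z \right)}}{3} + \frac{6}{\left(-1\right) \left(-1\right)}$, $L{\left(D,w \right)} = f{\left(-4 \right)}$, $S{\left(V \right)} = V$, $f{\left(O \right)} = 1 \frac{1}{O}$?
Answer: $\frac{121}{144} \approx 0.84028$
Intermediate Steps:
$f{\left(O \right)} = \frac{1}{O}$
$L{\left(D,w \right)} = - \frac{1}{4}$ ($L{\left(D,w \right)} = \frac{1}{-4} = - \frac{1}{4}$)
$I{\left(Z \right)} = \frac{71}{12}$ ($I{\left(Z \right)} = - \frac{1}{4 \cdot 3} + \frac{6}{\left(-1\right) \left(-1\right)} = \left(- \frac{1}{4}\right) \frac{1}{3} + \frac{6}{1} = - \frac{1}{12} + 6 \cdot 1 = - \frac{1}{12} + 6 = \frac{71}{12}$)
$\left(I{\left(-3 \right)} + S{\left(-5 \right)}\right)^{2} = \left(\frac{71}{12} - 5\right)^{2} = \left(\frac{11}{12}\right)^{2} = \frac{121}{144}$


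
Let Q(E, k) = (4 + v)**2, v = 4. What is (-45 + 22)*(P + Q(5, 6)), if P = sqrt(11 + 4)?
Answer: -1472 - 23*sqrt(15) ≈ -1561.1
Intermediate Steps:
Q(E, k) = 64 (Q(E, k) = (4 + 4)**2 = 8**2 = 64)
P = sqrt(15) ≈ 3.8730
(-45 + 22)*(P + Q(5, 6)) = (-45 + 22)*(sqrt(15) + 64) = -23*(64 + sqrt(15)) = -1472 - 23*sqrt(15)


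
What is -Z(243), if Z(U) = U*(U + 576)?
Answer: -199017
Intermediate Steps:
Z(U) = U*(576 + U)
-Z(243) = -243*(576 + 243) = -243*819 = -1*199017 = -199017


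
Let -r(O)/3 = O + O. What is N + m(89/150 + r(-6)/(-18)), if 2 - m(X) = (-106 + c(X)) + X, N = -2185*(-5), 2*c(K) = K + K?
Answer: 827686/75 ≈ 11036.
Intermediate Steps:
c(K) = K (c(K) = (K + K)/2 = (2*K)/2 = K)
r(O) = -6*O (r(O) = -3*(O + O) = -6*O)
N = 10925
m(X) = 108 - 2*X (m(X) = 2 - ((-106 + X) + X) = 2 - (-106 + 2*X) = 2 + (106 - 2*X) = 108 - 2*X)
N + m(89/150 + r(-6)/(-18)) = 10925 + (108 - 2*(89/150 - 6*(-6)/(-18))) = 10925 + (108 - 2*(89*(1/150) + 36*(-1/18))) = 10925 + (108 - 2*(89/150 - 2)) = 10925 + (108 - 2*(-211/150)) = 10925 + (108 + 211/75) = 10925 + 8311/75 = 827686/75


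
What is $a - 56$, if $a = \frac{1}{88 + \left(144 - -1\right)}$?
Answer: $- \frac{13047}{233} \approx -55.996$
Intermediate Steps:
$a = \frac{1}{233}$ ($a = \frac{1}{88 + \left(144 + 1\right)} = \frac{1}{88 + 145} = \frac{1}{233} \approx 0.0042918$)
$a - 56 = \frac{1}{233} - 56 = - \frac{13047}{233}$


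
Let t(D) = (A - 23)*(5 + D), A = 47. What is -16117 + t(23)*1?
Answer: -15445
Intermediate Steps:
t(D) = 120 + 24*D (t(D) = (47 - 23)*(5 + D) = 24*(5 + D) = 120 + 24*D)
-16117 + t(23)*1 = -16117 + (120 + 24*23)*1 = -16117 + (120 + 552)*1 = -16117 + 672*1 = -16117 + 672 = -15445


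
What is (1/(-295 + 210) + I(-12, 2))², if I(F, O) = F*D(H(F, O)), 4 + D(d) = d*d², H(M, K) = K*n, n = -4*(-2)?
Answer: 17420948693281/7225 ≈ 2.4112e+9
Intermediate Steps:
n = 8
H(M, K) = 8*K (H(M, K) = K*8 = 8*K)
D(d) = -4 + d³ (D(d) = -4 + d*d² = -4 + d³)
I(F, O) = F*(-4 + 512*O³) (I(F, O) = F*(-4 + (8*O)³) = F*(-4 + 512*O³))
(1/(-295 + 210) + I(-12, 2))² = (1/(-295 + 210) + 4*(-12)*(-1 + 128*2³))² = (1/(-85) + 4*(-12)*(-1 + 128*8))² = (-1/85 + 4*(-12)*(-1 + 1024))² = (-1/85 + 4*(-12)*1023)² = (-1/85 - 49104)² = (-4173841/85)² = 17420948693281/7225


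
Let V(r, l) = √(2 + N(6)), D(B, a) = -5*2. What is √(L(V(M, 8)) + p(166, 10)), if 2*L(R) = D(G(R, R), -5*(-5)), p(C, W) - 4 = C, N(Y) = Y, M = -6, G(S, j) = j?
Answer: √165 ≈ 12.845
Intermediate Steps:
D(B, a) = -10
p(C, W) = 4 + C
V(r, l) = 2*√2 (V(r, l) = √(2 + 6) = √8 = 2*√2)
L(R) = -5 (L(R) = (½)*(-10) = -5)
√(L(V(M, 8)) + p(166, 10)) = √(-5 + (4 + 166)) = √(-5 + 170) = √165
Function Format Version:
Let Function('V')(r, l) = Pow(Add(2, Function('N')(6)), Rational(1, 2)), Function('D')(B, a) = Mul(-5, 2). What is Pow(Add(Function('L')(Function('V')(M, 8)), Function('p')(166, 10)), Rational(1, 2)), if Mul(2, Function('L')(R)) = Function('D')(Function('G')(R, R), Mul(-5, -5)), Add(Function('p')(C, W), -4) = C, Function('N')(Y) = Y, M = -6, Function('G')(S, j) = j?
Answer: Pow(165, Rational(1, 2)) ≈ 12.845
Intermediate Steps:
Function('D')(B, a) = -10
Function('p')(C, W) = Add(4, C)
Function('V')(r, l) = Mul(2, Pow(2, Rational(1, 2))) (Function('V')(r, l) = Pow(Add(2, 6), Rational(1, 2)) = Pow(8, Rational(1, 2)) = Mul(2, Pow(2, Rational(1, 2))))
Function('L')(R) = -5 (Function('L')(R) = Mul(Rational(1, 2), -10) = -5)
Pow(Add(Function('L')(Function('V')(M, 8)), Function('p')(166, 10)), Rational(1, 2)) = Pow(Add(-5, Add(4, 166)), Rational(1, 2)) = Pow(Add(-5, 170), Rational(1, 2)) = Pow(165, Rational(1, 2))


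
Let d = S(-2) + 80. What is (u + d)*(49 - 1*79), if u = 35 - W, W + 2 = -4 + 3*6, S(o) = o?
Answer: -3030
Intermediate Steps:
W = 12 (W = -2 + (-4 + 3*6) = -2 + (-4 + 18) = -2 + 14 = 12)
u = 23 (u = 35 - 1*12 = 35 - 12 = 23)
d = 78 (d = -2 + 80 = 78)
(u + d)*(49 - 1*79) = (23 + 78)*(49 - 1*79) = 101*(49 - 79) = 101*(-30) = -3030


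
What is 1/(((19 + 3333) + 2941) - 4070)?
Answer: 1/2223 ≈ 0.00044984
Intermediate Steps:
1/(((19 + 3333) + 2941) - 4070) = 1/((3352 + 2941) - 4070) = 1/(6293 - 4070) = 1/2223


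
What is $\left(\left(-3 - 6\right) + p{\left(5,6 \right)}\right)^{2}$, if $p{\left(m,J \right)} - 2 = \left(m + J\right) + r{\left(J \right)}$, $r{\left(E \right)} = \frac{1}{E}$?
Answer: $\frac{625}{36} \approx 17.361$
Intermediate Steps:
$p{\left(m,J \right)} = 2 + J + m + \frac{1}{J}$ ($p{\left(m,J \right)} = 2 + \left(\left(m + J\right) + \frac{1}{J}\right) = 2 + \left(\left(J + m\right) + \frac{1}{J}\right) = 2 + \left(J + m + \frac{1}{J}\right) = 2 + J + m + \frac{1}{J}$)
$\left(\left(-3 - 6\right) + p{\left(5,6 \right)}\right)^{2} = \left(\left(-3 - 6\right) + \left(2 + 6 + 5 + \frac{1}{6}\right)\right)^{2} = \left(-9 + \frac{79}{6}\right)^{2} = \left(\frac{25}{6}\right)^{2} = \frac{625}{36}$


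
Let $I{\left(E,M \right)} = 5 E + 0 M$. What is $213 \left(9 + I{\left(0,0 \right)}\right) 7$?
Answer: $13419$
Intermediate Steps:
$I{\left(E,M \right)} = 5 E$ ($I{\left(E,M \right)} = 5 E + 0 = 5 E$)
$213 \left(9 + I{\left(0,0 \right)}\right) 7 = 213 \left(9 + 5 \cdot 0\right) 7 = 213 \left(9 + 0\right) 7 = 213 \cdot 9 \cdot 7 = 213 \cdot 63 = 13419$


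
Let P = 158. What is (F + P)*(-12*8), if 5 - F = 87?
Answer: -7296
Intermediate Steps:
F = -82 (F = 5 - 1*87 = 5 - 87 = -82)
(F + P)*(-12*8) = (-82 + 158)*(-12*8) = 76*(-96) = -7296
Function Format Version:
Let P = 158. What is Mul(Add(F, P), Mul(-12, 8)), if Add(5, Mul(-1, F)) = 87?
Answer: -7296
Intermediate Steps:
F = -82 (F = Add(5, Mul(-1, 87)) = Add(5, -87) = -82)
Mul(Add(F, P), Mul(-12, 8)) = Mul(Add(-82, 158), Mul(-12, 8)) = Mul(76, -96) = -7296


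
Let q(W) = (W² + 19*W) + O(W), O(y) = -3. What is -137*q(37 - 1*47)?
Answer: 12741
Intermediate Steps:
q(W) = -3 + W² + 19*W (q(W) = (W² + 19*W) - 3 = -3 + W² + 19*W)
-137*q(37 - 1*47) = -137*(-3 + (37 - 1*47)² + 19*(37 - 1*47)) = -137*(-3 + (37 - 47)² + 19*(37 - 47)) = -137*(-3 + (-10)² + 19*(-10)) = -137*(-3 + 100 - 190) = -137*(-93) = 12741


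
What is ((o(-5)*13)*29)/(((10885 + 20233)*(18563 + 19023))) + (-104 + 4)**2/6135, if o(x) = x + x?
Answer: 1169598835105/717550304298 ≈ 1.6300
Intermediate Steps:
o(x) = 2*x
((o(-5)*13)*29)/(((10885 + 20233)*(18563 + 19023))) + (-104 + 4)**2/6135 = (((2*(-5))*13)*29)/(((10885 + 20233)*(18563 + 19023))) + (-104 + 4)**2/6135 = (-10*13*29)/((31118*37586)) + (-100)**2*(1/6135) = -130*29/1169601148 + 10000*(1/6135) = -3770*1/1169601148 + 2000/1227 = -1885/584800574 + 2000/1227 = 1169598835105/717550304298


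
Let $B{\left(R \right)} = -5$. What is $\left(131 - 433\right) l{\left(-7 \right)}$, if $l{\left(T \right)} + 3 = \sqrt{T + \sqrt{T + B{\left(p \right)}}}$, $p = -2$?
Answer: $906 - 302 \sqrt{-7 + 2 i \sqrt{3}} \approx 713.78 - 821.81 i$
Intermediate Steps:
$l{\left(T \right)} = -3 + \sqrt{T + \sqrt{-5 + T}}$ ($l{\left(T \right)} = -3 + \sqrt{T + \sqrt{T - 5}} = -3 + \sqrt{T + \sqrt{-5 + T}}$)
$\left(131 - 433\right) l{\left(-7 \right)} = \left(131 - 433\right) \left(-3 + \sqrt{-7 + \sqrt{-5 - 7}}\right) = - 302 \left(-3 + \sqrt{-7 + \sqrt{-12}}\right) = - 302 \left(-3 + \sqrt{-7 + 2 i \sqrt{3}}\right) = 906 - 302 \sqrt{-7 + 2 i \sqrt{3}}$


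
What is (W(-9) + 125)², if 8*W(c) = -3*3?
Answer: 982081/64 ≈ 15345.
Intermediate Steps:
W(c) = -9/8 (W(c) = (-3*3)/8 = (⅛)*(-9) = -9/8)
(W(-9) + 125)² = (-9/8 + 125)² = (991/8)² = 982081/64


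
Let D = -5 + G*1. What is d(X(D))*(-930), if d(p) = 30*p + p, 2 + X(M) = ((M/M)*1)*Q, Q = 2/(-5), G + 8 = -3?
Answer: 69192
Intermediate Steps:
G = -11 (G = -8 - 3 = -11)
Q = -⅖ (Q = 2*(-⅕) = -⅖ ≈ -0.40000)
D = -16 (D = -5 - 11*1 = -5 - 11 = -16)
X(M) = -12/5 (X(M) = -2 + ((M/M)*1)*(-⅖) = -2 + (1*1)*(-⅖) = -2 + 1*(-⅖) = -2 - ⅖ = -12/5)
d(p) = 31*p
d(X(D))*(-930) = (31*(-12/5))*(-930) = -372/5*(-930) = 69192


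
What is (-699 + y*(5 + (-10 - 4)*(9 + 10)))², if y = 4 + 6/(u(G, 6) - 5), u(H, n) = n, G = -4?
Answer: 10949481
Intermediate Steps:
y = 10 (y = 4 + 6/(6 - 5) = 4 + 6/1 = 4 + 6*1 = 4 + 6 = 10)
(-699 + y*(5 + (-10 - 4)*(9 + 10)))² = (-699 + 10*(5 + (-10 - 4)*(9 + 10)))² = (-699 + 10*(5 - 14*19))² = (-699 + 10*(5 - 266))² = (-699 + 10*(-261))² = (-699 - 2610)² = (-3309)² = 10949481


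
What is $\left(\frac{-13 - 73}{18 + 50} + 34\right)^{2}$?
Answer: $\frac{1238769}{1156} \approx 1071.6$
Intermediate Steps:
$\left(\frac{-13 - 73}{18 + 50} + 34\right)^{2} = \left(- \frac{86}{68} + 34\right)^{2} = \left(\left(-86\right) \frac{1}{68} + 34\right)^{2} = \left(- \frac{43}{34} + 34\right)^{2} = \left(\frac{1113}{34}\right)^{2} = \frac{1238769}{1156}$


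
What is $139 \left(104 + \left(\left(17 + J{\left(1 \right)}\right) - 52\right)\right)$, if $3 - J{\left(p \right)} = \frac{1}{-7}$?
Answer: $\frac{70195}{7} \approx 10028.0$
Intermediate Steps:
$J{\left(p \right)} = \frac{22}{7}$ ($J{\left(p \right)} = 3 - \frac{1}{-7} = 3 - - \frac{1}{7} = 3 + \frac{1}{7} = \frac{22}{7}$)
$139 \left(104 + \left(\left(17 + J{\left(1 \right)}\right) - 52\right)\right) = 139 \left(104 + \left(\left(17 + \frac{22}{7}\right) - 52\right)\right) = 139 \left(104 + \left(\frac{141}{7} - 52\right)\right) = 139 \left(104 - \frac{223}{7}\right) = 139 \cdot \frac{505}{7} = \frac{70195}{7}$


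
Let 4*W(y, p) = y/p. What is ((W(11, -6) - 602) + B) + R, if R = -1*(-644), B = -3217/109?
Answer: 31465/2616 ≈ 12.028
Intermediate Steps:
B = -3217/109 (B = -3217*1/109 = -3217/109 ≈ -29.514)
W(y, p) = y/(4*p) (W(y, p) = (y/p)/4 = y/(4*p))
R = 644
((W(11, -6) - 602) + B) + R = (((¼)*11/(-6) - 602) - 3217/109) + 644 = (((¼)*11*(-⅙) - 602) - 3217/109) + 644 = ((-11/24 - 602) - 3217/109) + 644 = (-14459/24 - 3217/109) + 644 = -1653239/2616 + 644 = 31465/2616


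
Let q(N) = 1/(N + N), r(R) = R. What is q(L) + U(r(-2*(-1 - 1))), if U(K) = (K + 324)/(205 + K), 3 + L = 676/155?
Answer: 170811/88198 ≈ 1.9367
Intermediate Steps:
L = 211/155 (L = -3 + 676/155 = 211/155 ≈ 1.3613)
q(N) = 1/(2*N)
U(K) = (324 + K)/(205 + K)
q(L) + U(r(-2*(-1 - 1))) = 1/(2*(211/155)) + (324 - 2*(-1 - 1))/(205 - 2*(-1 - 1)) = (½)*(155/211) + (324 - 2*(-2))/(205 - 2*(-2)) = 155/422 + (324 + 4)/(205 + 4) = 155/422 + 328/209 = 170811/88198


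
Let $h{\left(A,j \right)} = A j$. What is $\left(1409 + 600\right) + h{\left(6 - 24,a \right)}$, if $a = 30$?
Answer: $1469$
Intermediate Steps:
$\left(1409 + 600\right) + h{\left(6 - 24,a \right)} = \left(1409 + 600\right) + \left(6 - 24\right) 30 = 2009 + \left(6 - 24\right) 30 = 2009 - 540 = 1469$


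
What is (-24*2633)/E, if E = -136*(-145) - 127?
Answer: -21064/6531 ≈ -3.2252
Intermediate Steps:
E = 19593 (E = 19720 - 127 = 19593)
(-24*2633)/E = -24*2633/19593 = -63192*1/19593 = -21064/6531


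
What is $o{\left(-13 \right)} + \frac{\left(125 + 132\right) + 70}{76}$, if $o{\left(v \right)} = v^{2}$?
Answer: $\frac{13171}{76} \approx 173.3$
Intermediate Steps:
$o{\left(-13 \right)} + \frac{\left(125 + 132\right) + 70}{76} = \left(-13\right)^{2} + \frac{\left(125 + 132\right) + 70}{76} = 169 + \left(257 + 70\right) \frac{1}{76} = 169 + 327 \cdot \frac{1}{76} = 169 + \frac{327}{76} = \frac{13171}{76}$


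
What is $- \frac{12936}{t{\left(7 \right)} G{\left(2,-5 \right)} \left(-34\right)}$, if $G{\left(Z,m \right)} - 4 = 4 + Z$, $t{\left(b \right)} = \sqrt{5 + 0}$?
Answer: $\frac{3234 \sqrt{5}}{425} \approx 17.015$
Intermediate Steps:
$t{\left(b \right)} = \sqrt{5}$
$G{\left(Z,m \right)} = 8 + Z$ ($G{\left(Z,m \right)} = 4 + \left(4 + Z\right) = 8 + Z$)
$- \frac{12936}{t{\left(7 \right)} G{\left(2,-5 \right)} \left(-34\right)} = - \frac{12936}{\sqrt{5} \left(8 + 2\right) \left(-34\right)} = - \frac{12936}{\sqrt{5} \cdot 10 \left(-34\right)} = - \frac{12936}{10 \sqrt{5} \left(-34\right)} = - \frac{12936}{\left(-340\right) \sqrt{5}} = - 12936 \left(- \frac{\sqrt{5}}{1700}\right) = \frac{3234 \sqrt{5}}{425}$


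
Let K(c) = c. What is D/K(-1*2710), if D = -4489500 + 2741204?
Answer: 874148/1355 ≈ 645.13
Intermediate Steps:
D = -1748296
D/K(-1*2710) = -1748296/((-1*2710)) = -1748296/(-2710) = -1748296*(-1/2710) = 874148/1355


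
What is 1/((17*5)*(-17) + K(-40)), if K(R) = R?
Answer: -1/1485 ≈ -0.00067340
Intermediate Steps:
1/((17*5)*(-17) + K(-40)) = 1/((17*5)*(-17) - 40) = 1/(85*(-17) - 40) = 1/(-1445 - 40) = 1/(-1485) = -1/1485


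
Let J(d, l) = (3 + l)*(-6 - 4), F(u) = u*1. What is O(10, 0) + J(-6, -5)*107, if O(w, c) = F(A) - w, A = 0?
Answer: 2130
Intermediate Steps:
F(u) = u
O(w, c) = -w (O(w, c) = 0 - w = -w)
J(d, l) = -30 - 10*l (J(d, l) = (3 + l)*(-10) = -30 - 10*l)
O(10, 0) + J(-6, -5)*107 = -1*10 + (-30 - 10*(-5))*107 = -10 + (-30 + 50)*107 = -10 + 20*107 = -10 + 2140 = 2130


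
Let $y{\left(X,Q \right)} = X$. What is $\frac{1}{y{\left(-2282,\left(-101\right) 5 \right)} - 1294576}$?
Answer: $- \frac{1}{1296858} \approx -7.7109 \cdot 10^{-7}$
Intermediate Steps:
$\frac{1}{y{\left(-2282,\left(-101\right) 5 \right)} - 1294576} = \frac{1}{-2282 - 1294576} = \frac{1}{-1296858} = - \frac{1}{1296858}$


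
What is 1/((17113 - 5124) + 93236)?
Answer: 1/105225 ≈ 9.5034e-6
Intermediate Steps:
1/((17113 - 5124) + 93236) = 1/(11989 + 93236) = 1/105225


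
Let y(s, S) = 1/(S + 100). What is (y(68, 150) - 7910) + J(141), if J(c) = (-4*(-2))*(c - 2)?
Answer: -1699499/250 ≈ -6798.0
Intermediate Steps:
y(s, S) = 1/(100 + S)
J(c) = -16 + 8*c (J(c) = 8*(-2 + c) = -16 + 8*c)
(y(68, 150) - 7910) + J(141) = (1/(100 + 150) - 7910) + (-16 + 8*141) = (1/250 - 7910) + (-16 + 1128) = (1/250 - 7910) + 1112 = -1977499/250 + 1112 = -1699499/250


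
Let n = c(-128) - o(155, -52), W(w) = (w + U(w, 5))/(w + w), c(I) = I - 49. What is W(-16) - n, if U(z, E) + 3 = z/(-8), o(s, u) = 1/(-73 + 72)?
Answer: 5649/32 ≈ 176.53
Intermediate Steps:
c(I) = -49 + I
o(s, u) = -1 (o(s, u) = 1/(-1) = -1)
U(z, E) = -3 - z/8 (U(z, E) = -3 + z/(-8) = -3 + z*(-1/8) = -3 - z/8)
W(w) = (-3 + 7*w/8)/(2*w) (W(w) = (w + (-3 - w/8))/(w + w) = (-3 + 7*w/8)/((2*w)) = (-3 + 7*w/8)*(1/(2*w)) = (-3 + 7*w/8)/(2*w))
n = -176 (n = (-49 - 128) - 1*(-1) = -177 + 1 = -176)
W(-16) - n = (1/16)*(-24 + 7*(-16))/(-16) - 1*(-176) = (1/16)*(-1/16)*(-24 - 112) + 176 = (1/16)*(-1/16)*(-136) + 176 = 17/32 + 176 = 5649/32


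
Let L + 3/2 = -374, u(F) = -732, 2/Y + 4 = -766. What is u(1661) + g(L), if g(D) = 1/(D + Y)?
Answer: -211649054/289137 ≈ -732.00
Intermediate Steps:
Y = -1/385 (Y = 2/(-4 - 766) = 2/(-770) = 2*(-1/770) = -1/385 ≈ -0.0025974)
L = -751/2 (L = -3/2 - 374 = -751/2 ≈ -375.50)
g(D) = 1/(-1/385 + D) (g(D) = 1/(D - 1/385) = 1/(-1/385 + D))
u(1661) + g(L) = -732 + 385/(-1 + 385*(-751/2)) = -732 + 385/(-1 - 289135/2) = -732 + 385/(-289137/2) = -732 + 385*(-2/289137) = -732 - 770/289137 = -211649054/289137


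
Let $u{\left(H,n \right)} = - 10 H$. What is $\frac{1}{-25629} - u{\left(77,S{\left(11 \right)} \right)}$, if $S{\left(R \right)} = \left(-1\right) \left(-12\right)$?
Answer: $\frac{19734329}{25629} \approx 770.0$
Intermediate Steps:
$S{\left(R \right)} = 12$
$\frac{1}{-25629} - u{\left(77,S{\left(11 \right)} \right)} = \frac{1}{-25629} - \left(-10\right) 77 = - \frac{1}{25629} - -770 = - \frac{1}{25629} + 770 = \frac{19734329}{25629}$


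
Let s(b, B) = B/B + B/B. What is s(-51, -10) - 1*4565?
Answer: -4563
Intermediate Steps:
s(b, B) = 2 (s(b, B) = 1 + 1 = 2)
s(-51, -10) - 1*4565 = 2 - 1*4565 = 2 - 4565 = -4563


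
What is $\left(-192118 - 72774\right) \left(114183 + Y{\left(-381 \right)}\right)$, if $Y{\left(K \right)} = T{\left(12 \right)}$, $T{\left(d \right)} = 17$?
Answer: $-30250666400$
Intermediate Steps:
$Y{\left(K \right)} = 17$
$\left(-192118 - 72774\right) \left(114183 + Y{\left(-381 \right)}\right) = \left(-192118 - 72774\right) \left(114183 + 17\right) = \left(-264892\right) 114200 = -30250666400$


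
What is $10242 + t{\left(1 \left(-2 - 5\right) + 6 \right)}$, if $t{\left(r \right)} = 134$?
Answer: $10376$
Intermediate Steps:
$10242 + t{\left(1 \left(-2 - 5\right) + 6 \right)} = 10242 + 134 = 10376$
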